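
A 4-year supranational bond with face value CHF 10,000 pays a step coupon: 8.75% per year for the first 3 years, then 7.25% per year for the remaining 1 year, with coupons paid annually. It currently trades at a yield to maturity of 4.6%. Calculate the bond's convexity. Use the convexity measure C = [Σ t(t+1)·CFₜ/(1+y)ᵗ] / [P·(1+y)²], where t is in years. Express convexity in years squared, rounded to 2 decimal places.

With y = 0.046:
  t   CF        PV=CF/(1+0.046)^t    t·PV        t(t+1)·PV
  1       875.00       836.5201       836.5201       1,673.0402
  2       875.00       799.7324     1,599.4648       4,798.3943
  3       875.00       764.5625     2,293.6875       9,174.7501
  4    10,725.00     8,959.2275    35,836.9098     179,184.5492
  Σ                 11,360.0424    40,566.5822     194,830.7338
P = 11,360.0424.
Convexity = Σ t(t+1)·PV / [P·(1+y)²] = 194,830.7338 / (11,360.0424 × 1.094116) = 15.67524.

15.68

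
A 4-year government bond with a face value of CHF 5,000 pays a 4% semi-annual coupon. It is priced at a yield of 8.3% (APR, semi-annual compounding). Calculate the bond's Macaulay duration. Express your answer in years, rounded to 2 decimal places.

3.71 years

Periodic yield y = 0.0415. Discount each cash flow and weight by its period:
  t   CF        PV=CF/(1+0.0415)^t    t·PV
  1       100.00        96.0154        96.0154
  2       100.00        92.1895       184.3790
  3       100.00        88.5161       265.5482
  4       100.00        84.9890       339.9561
  5       100.00        81.6025       408.0127
  6       100.00        78.3510       470.1058
  7       100.00        75.2290       526.6027
  8     5,100.00     3,683.7995    29,470.3958
  Σ                  4,280.6919    31,761.0158
Price P = Σ PV = 4,280.6919.
Macaulay duration = Σ(t·PV) / P = 31,761.0158 / 4,280.6919 = 7.41960 half-year periods.
In years: 7.41960 / 2 = 3.70980 years.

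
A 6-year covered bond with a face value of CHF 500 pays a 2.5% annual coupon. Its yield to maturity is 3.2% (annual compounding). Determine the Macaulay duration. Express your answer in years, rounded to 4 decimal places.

5.6377 years

Periodic yield y = 0.032. Discount each cash flow and weight by its year:
  t   CF        PV=CF/(1+0.032)^t    t·PV
  1        12.50        12.1124        12.1124
  2        12.50        11.7368        23.4736
  3        12.50        11.3729        34.1187
  4        12.50        11.0202        44.0810
  5        12.50        10.6785        53.3927
  6       512.50       424.2440     2,545.4639
  Σ                    481.1649     2,712.6422
Price P = Σ PV = 481.1649.
Macaulay duration = Σ(t·PV) / P = 2,712.6422 / 481.1649 = 5.63766 years.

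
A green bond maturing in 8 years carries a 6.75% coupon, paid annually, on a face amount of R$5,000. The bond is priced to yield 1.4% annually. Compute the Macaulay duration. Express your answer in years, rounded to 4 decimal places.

6.7069 years

Periodic yield y = 0.014. Discount each cash flow and weight by its year:
  t   CF        PV=CF/(1+0.014)^t    t·PV
  1       337.50       332.8402       332.8402
  2       337.50       328.2448       656.4896
  3       337.50       323.7128       971.1385
  4       337.50       319.2434     1,276.9737
  5       337.50       314.8357     1,574.1786
  6       337.50       310.4889     1,862.9333
  7       337.50       306.2020     2,143.4143
  8     5,337.50     4,775.6693    38,205.3546
  Σ                  7,011.2373    47,023.3229
Price P = Σ PV = 7,011.2373.
Macaulay duration = Σ(t·PV) / P = 47,023.3229 / 7,011.2373 = 6.70685 years.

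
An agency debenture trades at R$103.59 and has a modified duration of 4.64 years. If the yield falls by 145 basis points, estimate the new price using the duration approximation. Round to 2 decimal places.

R$110.56

Duration approximation: ΔP/P ≈ -D_mod · Δy = -4.64 × (-0.0145) = +0.067280.
New price ≈ 103.59 × (1 + 0.067280) = 110.5595352.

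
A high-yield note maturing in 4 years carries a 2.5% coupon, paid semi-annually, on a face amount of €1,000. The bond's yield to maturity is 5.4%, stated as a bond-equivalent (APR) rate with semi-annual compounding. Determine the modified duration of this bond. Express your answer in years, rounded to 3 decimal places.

3.719 years

Periodic yield y = 0.027. First find Macaulay duration:
  t   CF        PV=CF/(1+0.027)^t    t·PV
  1        12.50        12.1714        12.1714
  2        12.50        11.8514        23.7028
  3        12.50        11.5398        34.6194
  4        12.50        11.2364        44.9457
  5        12.50        10.9410        54.7051
  6        12.50        10.6534        63.9203
  7        12.50        10.3733        72.6131
  8     1,012.50       818.1473     6,545.1781
  Σ                    896.9140     6,851.8559
P = 896.9140; Macaulay duration = 6,851.8559 / 896.9140 = 7.63937 half-year periods = 3.81968 years.
Modified duration = D_Mac / (1 + y) = 3.81968 / 1.027 = 3.71926 years.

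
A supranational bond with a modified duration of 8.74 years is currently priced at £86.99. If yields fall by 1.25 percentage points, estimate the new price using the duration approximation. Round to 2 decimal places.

£96.49

Duration approximation: ΔP/P ≈ -D_mod · Δy = -8.74 × (-0.0125) = +0.109250.
New price ≈ 86.99 × (1 + 0.109250) = 96.4936575.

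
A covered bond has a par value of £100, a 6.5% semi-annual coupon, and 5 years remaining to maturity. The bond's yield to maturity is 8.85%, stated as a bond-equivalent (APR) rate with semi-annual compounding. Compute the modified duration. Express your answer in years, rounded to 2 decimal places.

4.13 years

Periodic yield y = 0.04425. First find Macaulay duration:
  t   CF        PV=CF/(1+0.04425)^t    t·PV
  1         3.25         3.1123         3.1123
  2         3.25         2.9804         5.9608
  3         3.25         2.8541         8.5623
  4         3.25         2.7332        10.9326
  5         3.25         2.6173        13.0867
  6         3.25         2.5064        15.0386
  7         3.25         2.4002        16.8016
  8         3.25         2.2985        18.3881
  9         3.25         2.2011        19.8100
  10      103.25        66.9646       669.6459
  Σ                     90.6682       781.3390
P = 90.6682; Macaulay duration = 781.3390 / 90.6682 = 8.61757 half-year periods = 4.30878 years.
Modified duration = D_Mac / (1 + y) = 4.30878 / 1.04425 = 4.12620 years.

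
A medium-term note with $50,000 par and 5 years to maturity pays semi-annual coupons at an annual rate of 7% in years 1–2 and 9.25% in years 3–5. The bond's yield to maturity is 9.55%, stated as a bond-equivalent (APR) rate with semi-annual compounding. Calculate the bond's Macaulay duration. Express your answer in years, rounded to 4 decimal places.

4.2300 years

Periodic yield y = 0.04775. Discount each cash flow and weight by its period:
  t   CF        PV=CF/(1+0.04775)^t    t·PV
  1     1,750.00     1,670.2458     1,670.2458
  2     1,750.00     1,594.1262     3,188.2525
  3     1,750.00     1,521.4758     4,564.4273
  4     1,750.00     1,452.1363     5,808.5450
  5     2,312.50     1,831.4429     9,157.2147
  6     2,312.50     1,747.9770    10,487.8623
  7     2,312.50     1,668.3150    11,678.2050
  8     2,312.50     1,592.2835    12,738.2677
  9     2,312.50     1,519.7170    13,677.4528
  10   52,312.50    32,811.7036   328,117.0364
  Σ                 47,409.4231   401,087.5095
Price P = Σ PV = 47,409.4231.
Macaulay duration = Σ(t·PV) / P = 401,087.5095 / 47,409.4231 = 8.46008 half-year periods.
In years: 8.46008 / 2 = 4.23004 years.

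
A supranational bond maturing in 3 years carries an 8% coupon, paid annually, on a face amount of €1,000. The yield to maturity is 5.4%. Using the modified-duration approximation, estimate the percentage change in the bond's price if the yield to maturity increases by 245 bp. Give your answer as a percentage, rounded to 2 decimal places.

-6.49%

Periodic yield y = 0.054. Modified duration first:
  t   CF        PV=CF/(1+0.054)^t    t·PV
  1        80.00        75.9013        75.9013
  2        80.00        72.0126       144.0253
  3     1,080.00       922.3631     2,767.0893
  Σ                  1,070.2771     2,987.0159
P = 1,070.2771; D_Mac = 2.79088 yrs; D_mod = 2.79088/(1+0.054) = 2.64789 yrs.
ΔP/P ≈ -D_mod · Δy = -2.64789 × (+0.0245) = -0.064873 = -6.4873%.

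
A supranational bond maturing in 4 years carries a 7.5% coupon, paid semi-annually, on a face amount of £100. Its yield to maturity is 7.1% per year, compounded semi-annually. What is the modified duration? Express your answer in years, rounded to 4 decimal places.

Periodic yield y = 0.0355. First find Macaulay duration:
  t   CF        PV=CF/(1+0.0355)^t    t·PV
  1         3.75         3.6214         3.6214
  2         3.75         3.4973         6.9946
  3         3.75         3.3774        10.1322
  4         3.75         3.2616        13.0464
  5         3.75         3.1498        15.7489
  6         3.75         3.0418        18.2508
  7         3.75         2.9375        20.5626
  8       103.75        78.4851       627.8809
  Σ                    101.3719       716.2378
P = 101.3719; Macaulay duration = 716.2378 / 101.3719 = 7.06545 half-year periods = 3.53272 years.
Modified duration = D_Mac / (1 + y) = 3.53272 / 1.0355 = 3.41161 years.

3.4116 years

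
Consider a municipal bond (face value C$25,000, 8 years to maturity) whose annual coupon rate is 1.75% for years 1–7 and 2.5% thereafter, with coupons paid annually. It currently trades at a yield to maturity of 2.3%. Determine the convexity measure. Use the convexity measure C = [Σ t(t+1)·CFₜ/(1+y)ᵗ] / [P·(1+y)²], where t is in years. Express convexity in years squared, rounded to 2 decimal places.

With y = 0.023:
  t   CF        PV=CF/(1+0.023)^t    t·PV        t(t+1)·PV
  1       437.50       427.6637       427.6637         855.3275
  2       437.50       418.0486       836.0972       2,508.2917
  3       437.50       408.6497     1,225.9490       4,903.7961
  4       437.50       399.4620     1,597.8482       7,989.2409
  5       437.50       390.4810     1,952.4049      11,714.4295
  6       437.50       381.7018     2,290.2110      16,031.4773
  7       437.50       373.1201     2,611.8406      20,894.7245
  8    25,625.00    21,362.8310   170,902.6478   1,538,123.8304
  Σ                 24,161.9580   181,844.6625   1,603,021.1179
P = 24,161.9580.
Convexity = Σ t(t+1)·PV / [P·(1+y)²] = 1,603,021.1179 / (24,161.9580 × 1.046529) = 63.39512.

63.40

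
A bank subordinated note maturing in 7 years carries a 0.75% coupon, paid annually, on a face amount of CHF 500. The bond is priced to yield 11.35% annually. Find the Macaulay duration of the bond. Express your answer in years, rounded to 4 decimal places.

6.7634 years

Periodic yield y = 0.1135. Discount each cash flow and weight by its year:
  t   CF        PV=CF/(1+0.1135)^t    t·PV
  1         3.75         3.3678         3.3678
  2         3.75         3.0245         6.0490
  3         3.75         2.7162         8.1486
  4         3.75         2.4393         9.7573
  5         3.75         2.1907        10.9534
  6         3.75         1.9674        11.8043
  7       503.75       237.3469     1,661.4281
  Σ                    253.0527     1,711.5085
Price P = Σ PV = 253.0527.
Macaulay duration = Σ(t·PV) / P = 1,711.5085 / 253.0527 = 6.76345 years.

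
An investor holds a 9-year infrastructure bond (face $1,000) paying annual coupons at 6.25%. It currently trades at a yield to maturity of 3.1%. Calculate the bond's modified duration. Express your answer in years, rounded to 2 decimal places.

Periodic yield y = 0.031. First find Macaulay duration:
  t   CF        PV=CF/(1+0.031)^t    t·PV
  1        62.50        60.6208        60.6208
  2        62.50        58.7980       117.5960
  3        62.50        57.0301       171.0903
  4        62.50        55.3153       221.2612
  5        62.50        53.6521       268.2605
  6        62.50        52.0389       312.2333
  7        62.50        50.4742       353.3193
  8        62.50        48.9565       391.6523
  9     1,062.50       807.2368     7,265.1312
  Σ                  1,244.1227     9,161.1649
P = 1,244.1227; Macaulay duration = 9,161.1649 / 1,244.1227 = 7.36355 years.
Modified duration = D_Mac / (1 + y) = 7.36355 / 1.031 = 7.14215 years.

7.14 years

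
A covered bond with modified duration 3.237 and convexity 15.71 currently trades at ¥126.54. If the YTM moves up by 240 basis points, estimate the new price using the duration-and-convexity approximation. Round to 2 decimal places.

¥117.28

Duration effect: -D_mod·Δy = -3.237 × (+0.024) = -0.077688
Convexity effect: ½·C·(Δy)² = 0.5 × 15.71 × (0.024)² = +0.00452448
ΔP/P ≈ -0.077688 + 0.00452448 = -0.07316352
New price ≈ 126.54 × (1 - 0.07316352) = 117.2818881792.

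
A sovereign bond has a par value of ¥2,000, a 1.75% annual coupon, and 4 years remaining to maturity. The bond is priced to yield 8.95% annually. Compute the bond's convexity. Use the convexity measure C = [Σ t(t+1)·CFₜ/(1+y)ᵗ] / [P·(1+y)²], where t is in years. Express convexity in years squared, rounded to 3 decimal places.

16.185

With y = 0.0895:
  t   CF        PV=CF/(1+0.0895)^t    t·PV        t(t+1)·PV
  1        35.00        32.1248        32.1248          64.2497
  2        35.00        29.4858        58.9717         176.9151
  3        35.00        27.0636        81.1909         324.7638
  4     2,035.00     1,444.2936     5,777.1742      28,885.8712
  Σ                  1,532.9679     5,949.4617      29,451.7997
P = 1,532.9679.
Convexity = Σ t(t+1)·PV / [P·(1+y)²] = 29,451.7997 / (1,532.9679 × 1.187010) = 16.18543.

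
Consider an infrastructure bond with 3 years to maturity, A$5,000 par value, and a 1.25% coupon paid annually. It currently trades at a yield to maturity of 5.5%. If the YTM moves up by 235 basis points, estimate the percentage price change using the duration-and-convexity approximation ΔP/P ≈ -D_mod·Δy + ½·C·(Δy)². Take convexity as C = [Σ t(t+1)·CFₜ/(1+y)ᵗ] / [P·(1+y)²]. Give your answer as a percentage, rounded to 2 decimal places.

With y = 0.055:
  t   CF        PV=CF/(1+0.055)^t    t·PV        t(t+1)·PV
  1        62.50        59.2417        59.2417         118.4834
  2        62.50        56.1533       112.3066         336.9197
  3     5,062.50     4,311.2942    12,933.8825      51,735.5301
  Σ                  4,426.6892    13,105.4308      52,190.9332
P = 4,426.6892; D_Mac = 2.96055 yrs; D_mod = 2.80621 yrs; C = 10.59281.
Duration effect: -2.80621 × (+0.0235) = -0.065946
Convexity effect: 0.5 × 10.59281 × (0.0235)² = +0.0029249
ΔP/P ≈ -0.065946 + 0.0029249 = -0.063021 = -6.3021%.

-6.30%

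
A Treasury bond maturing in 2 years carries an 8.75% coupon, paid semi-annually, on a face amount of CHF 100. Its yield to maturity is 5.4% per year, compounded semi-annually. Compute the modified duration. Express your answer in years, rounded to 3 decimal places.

1.832 years

Periodic yield y = 0.027. First find Macaulay duration:
  t   CF        PV=CF/(1+0.027)^t    t·PV
  1        4.375         4.2600         4.2600
  2        4.375         4.1480         8.2960
  3        4.375         4.0389        12.1168
  4      104.375        93.8242       375.2967
  Σ                    106.2711       399.9694
P = 106.2711; Macaulay duration = 399.9694 / 106.2711 = 3.76367 half-year periods = 1.88184 years.
Modified duration = D_Mac / (1 + y) = 1.88184 / 1.027 = 1.83236 years.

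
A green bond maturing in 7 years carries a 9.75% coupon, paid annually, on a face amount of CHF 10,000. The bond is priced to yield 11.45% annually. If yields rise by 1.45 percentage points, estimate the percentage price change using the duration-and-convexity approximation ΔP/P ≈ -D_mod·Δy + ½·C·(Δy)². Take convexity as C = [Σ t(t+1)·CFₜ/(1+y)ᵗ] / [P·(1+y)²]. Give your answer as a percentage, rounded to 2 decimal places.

-6.59%

With y = 0.1145:
  t   CF        PV=CF/(1+0.1145)^t    t·PV        t(t+1)·PV
  1       975.00       874.8318       874.8318       1,749.6635
  2       975.00       784.9545     1,569.9090       4,709.7269
  3       975.00       704.3109     2,112.9326       8,451.7306
  4       975.00       631.9523     2,527.8093      12,639.0467
  5       975.00       567.0277     2,835.1383      17,010.8301
  6       975.00       508.7731     3,052.6389      21,368.4721
  7    10,975.00     5,138.5906    35,970.1343     287,761.0743
  Σ                  9,210.4409    48,943.3942     353,690.5441
P = 9,210.4409; D_Mac = 5.31390 yrs; D_mod = 4.76797 yrs; C = 30.91597.
Duration effect: -4.76797 × (+0.0145) = -0.069136
Convexity effect: 0.5 × 30.91597 × (0.0145)² = +0.0032500
ΔP/P ≈ -0.069136 + 0.0032500 = -0.065886 = -6.5886%.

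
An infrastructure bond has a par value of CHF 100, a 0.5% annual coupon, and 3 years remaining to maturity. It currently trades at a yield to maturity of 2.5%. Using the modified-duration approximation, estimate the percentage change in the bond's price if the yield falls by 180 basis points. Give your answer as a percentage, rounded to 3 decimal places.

Periodic yield y = 0.025. Modified duration first:
  t   CF        PV=CF/(1+0.025)^t    t·PV
  1         0.50         0.4878         0.4878
  2         0.50         0.4759         0.9518
  3       100.50        93.3242       279.9727
  Σ                     94.2880       281.4123
P = 94.2880; D_Mac = 2.98461 yrs; D_mod = 2.98461/(1+0.025) = 2.91181 yrs.
ΔP/P ≈ -D_mod · Δy = -2.91181 × (-0.018) = +0.052413 = +5.2413%.

+5.241%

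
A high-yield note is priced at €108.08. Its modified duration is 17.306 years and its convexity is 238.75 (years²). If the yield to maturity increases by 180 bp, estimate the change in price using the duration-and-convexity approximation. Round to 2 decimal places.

Duration effect: -D_mod·Δy = -17.306 × (+0.018) = -0.311508
Convexity effect: ½·C·(Δy)² = 0.5 × 238.75 × (0.018)² = +0.0386775
ΔP/P ≈ -0.311508 + 0.0386775 = -0.2728305
ΔP ≈ 108.08 × (-0.2728305) = -29.48752044.

-€29.49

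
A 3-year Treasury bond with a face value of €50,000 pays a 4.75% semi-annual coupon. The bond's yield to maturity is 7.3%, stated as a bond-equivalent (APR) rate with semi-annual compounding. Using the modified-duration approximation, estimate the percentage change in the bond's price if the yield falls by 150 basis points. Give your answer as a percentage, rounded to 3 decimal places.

+4.087%

Periodic yield y = 0.0365. Modified duration first:
  t   CF        PV=CF/(1+0.0365)^t    t·PV
  1     1,187.50     1,145.6826     1,145.6826
  2     1,187.50     1,105.3378     2,210.6755
  3     1,187.50     1,066.4137     3,199.2410
  4     1,187.50     1,028.8603     4,115.4410
  5     1,187.50       992.6293     4,963.1465
  6    51,187.50    41,280.7977   247,684.7860
  Σ                 46,619.7212   263,318.9726
P = 46,619.7212; D_Mac = 5.64823 half-year periods = 2.82412 yrs; D_mod = 2.82412/(1+0.0365) = 2.72467 yrs.
ΔP/P ≈ -D_mod · Δy = -2.72467 × (-0.015) = +0.040870 = +4.0870%.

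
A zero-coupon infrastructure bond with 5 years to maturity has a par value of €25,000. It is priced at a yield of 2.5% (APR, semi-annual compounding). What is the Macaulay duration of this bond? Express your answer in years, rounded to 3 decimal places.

5.000 years

A zero-coupon bond has a single cash flow at maturity, so its Macaulay duration equals its maturity: 5 years.
(Equivalently: 10 semi-annual periods ÷ 2 = 5 years.)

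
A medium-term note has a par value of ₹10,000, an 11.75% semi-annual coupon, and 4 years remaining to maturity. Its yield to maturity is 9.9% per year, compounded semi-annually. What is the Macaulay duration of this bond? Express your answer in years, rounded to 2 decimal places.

Periodic yield y = 0.0495. Discount each cash flow and weight by its period:
  t   CF        PV=CF/(1+0.0495)^t    t·PV
  1       587.50       559.7904       559.7904
  2       587.50       533.3877     1,066.7754
  3       587.50       508.2303     1,524.6909
  4       587.50       484.2594     1,937.0378
  5       587.50       461.4192     2,307.0960
  6       587.50       439.6562     2,637.9373
  7       587.50       418.9197     2,932.4378
  8    10,587.50     7,193.3945    57,547.1562
  Σ                 10,599.0574    70,512.9216
Price P = Σ PV = 10,599.0574.
Macaulay duration = Σ(t·PV) / P = 70,512.9216 / 10,599.0574 = 6.65275 half-year periods.
In years: 6.65275 / 2 = 3.32638 years.

3.33 years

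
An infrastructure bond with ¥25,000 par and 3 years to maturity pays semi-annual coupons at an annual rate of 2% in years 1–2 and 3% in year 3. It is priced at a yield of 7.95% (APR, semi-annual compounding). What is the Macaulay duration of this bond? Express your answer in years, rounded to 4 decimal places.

Periodic yield y = 0.03975. Discount each cash flow and weight by its period:
  t   CF        PV=CF/(1+0.03975)^t    t·PV
  1       250.00       240.4424       240.4424
  2       250.00       231.2502       462.5004
  3       250.00       222.4094       667.2283
  4       250.00       213.9067       855.6266
  5       375.00       308.5934     1,542.9670
  6    25,375.00    20,083.1798   120,499.0789
  Σ                 21,299.7819   124,267.8436
Price P = Σ PV = 21,299.7819.
Macaulay duration = Σ(t·PV) / P = 124,267.8436 / 21,299.7819 = 5.83423 half-year periods.
In years: 5.83423 / 2 = 2.91712 years.

2.9171 years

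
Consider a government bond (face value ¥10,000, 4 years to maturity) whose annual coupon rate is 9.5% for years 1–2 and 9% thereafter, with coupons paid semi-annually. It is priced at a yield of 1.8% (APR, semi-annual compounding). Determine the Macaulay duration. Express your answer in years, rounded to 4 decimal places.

3.5023 years

Periodic yield y = 0.009. Discount each cash flow and weight by its period:
  t   CF        PV=CF/(1+0.009)^t    t·PV
  1       475.00       470.7631       470.7631
  2       475.00       466.5641       933.1281
  3       475.00       462.4024     1,387.2073
  4       475.00       458.2779     1,833.1117
  5       450.00       430.2855     2,151.4274
  6       450.00       426.4474     2,558.6847
  7       450.00       422.6437     2,958.5056
  8    10,450.00     9,727.1802    77,817.4414
  Σ                 12,864.5643    90,110.2693
Price P = Σ PV = 12,864.5643.
Macaulay duration = Σ(t·PV) / P = 90,110.2693 / 12,864.5643 = 7.00453 half-year periods.
In years: 7.00453 / 2 = 3.50227 years.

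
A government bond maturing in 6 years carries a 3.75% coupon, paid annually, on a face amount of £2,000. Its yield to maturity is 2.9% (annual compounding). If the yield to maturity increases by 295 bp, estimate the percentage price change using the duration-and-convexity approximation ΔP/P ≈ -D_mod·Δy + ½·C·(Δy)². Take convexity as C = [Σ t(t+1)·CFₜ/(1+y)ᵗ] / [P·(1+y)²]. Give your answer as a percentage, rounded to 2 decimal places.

-14.22%

With y = 0.029:
  t   CF        PV=CF/(1+0.029)^t    t·PV        t(t+1)·PV
  1        75.00        72.8863        72.8863         145.7726
  2        75.00        70.8322       141.6643         424.9930
  3        75.00        68.8359       206.5078         826.0311
  4        75.00        66.8959       267.5838       1,337.9188
  5        75.00        65.0106       325.0532       1,950.3190
  6     2,075.00     1,747.9373    10,487.6239      73,413.3670
  Σ                  2,092.3983    11,501.3192      78,098.4014
P = 2,092.3983; D_Mac = 5.49672 yrs; D_mod = 5.34180 yrs; C = 35.25064.
Duration effect: -5.34180 × (+0.0295) = -0.157583
Convexity effect: 0.5 × 35.25064 × (0.0295)² = +0.0153384
ΔP/P ≈ -0.157583 + 0.0153384 = -0.142245 = -14.2245%.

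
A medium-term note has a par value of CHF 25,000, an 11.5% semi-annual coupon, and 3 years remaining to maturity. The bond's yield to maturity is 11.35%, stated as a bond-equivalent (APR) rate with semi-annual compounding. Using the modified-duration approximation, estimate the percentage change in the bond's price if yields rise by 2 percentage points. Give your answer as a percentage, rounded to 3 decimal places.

-4.961%

Periodic yield y = 0.05675. Modified duration first:
  t   CF        PV=CF/(1+0.05675)^t    t·PV
  1     1,437.50     1,360.3028     1,360.3028
  2     1,437.50     1,287.2513     2,574.5026
  3     1,437.50     1,218.1228     3,654.3685
  4     1,437.50     1,152.7067     4,610.8269
  5     1,437.50     1,090.8036     5,454.0181
  6    26,437.50    18,983.9616   113,903.7693
  Σ                 25,093.1489   131,557.7883
P = 25,093.1489; D_Mac = 5.24278 half-year periods = 2.62139 yrs; D_mod = 2.62139/(1+0.05675) = 2.48061 yrs.
ΔP/P ≈ -D_mod · Δy = -2.48061 × (+0.02) = -0.049612 = -4.9612%.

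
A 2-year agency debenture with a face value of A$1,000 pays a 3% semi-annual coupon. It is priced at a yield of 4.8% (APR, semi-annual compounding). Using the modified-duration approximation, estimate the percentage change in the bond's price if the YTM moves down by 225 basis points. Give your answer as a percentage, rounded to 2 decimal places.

+4.30%

Periodic yield y = 0.024. Modified duration first:
  t   CF        PV=CF/(1+0.024)^t    t·PV
  1        15.00        14.6484        14.6484
  2        15.00        14.3051        28.6102
  3        15.00        13.9698        41.9095
  4     1,015.00       923.1371     3,692.5485
  Σ                    966.0605     3,777.7167
P = 966.0605; D_Mac = 3.91043 half-year periods = 1.95522 yrs; D_mod = 1.95522/(1+0.024) = 1.90939 yrs.
ΔP/P ≈ -D_mod · Δy = -1.90939 × (-0.0225) = +0.042961 = +4.2961%.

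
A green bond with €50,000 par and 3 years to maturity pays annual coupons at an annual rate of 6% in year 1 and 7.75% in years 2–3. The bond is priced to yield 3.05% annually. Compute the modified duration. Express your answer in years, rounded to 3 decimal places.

Periodic yield y = 0.0305. First find Macaulay duration:
  t   CF        PV=CF/(1+0.0305)^t    t·PV
  1     3,000.00     2,911.2082     2,911.2082
  2     3,875.00     3,649.0156     7,298.0311
  3    53,875.00    49,231.5257   147,694.5771
  Σ                 55,791.7494   157,903.8163
P = 55,791.7494; Macaulay duration = 157,903.8163 / 55,791.7494 = 2.83024 years.
Modified duration = D_Mac / (1 + y) = 2.83024 / 1.0305 = 2.74647 years.

2.746 years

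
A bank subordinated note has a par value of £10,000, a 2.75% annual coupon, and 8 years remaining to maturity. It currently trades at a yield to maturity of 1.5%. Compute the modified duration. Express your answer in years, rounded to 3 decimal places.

7.218 years

Periodic yield y = 0.015. First find Macaulay duration:
  t   CF        PV=CF/(1+0.015)^t    t·PV
  1       275.00       270.9360       270.9360
  2       275.00       266.9320       533.8640
  3       275.00       262.9872       788.9615
  4       275.00       259.1007     1,036.4027
  5       275.00       255.2716     1,276.3579
  6       275.00       251.4991     1,508.9946
  7       275.00       247.7824     1,734.4766
  8    10,275.00     9,121.2318    72,969.8544
  Σ                 10,935.7406    80,119.8476
P = 10,935.7406; Macaulay duration = 80,119.8476 / 10,935.7406 = 7.32642 years.
Modified duration = D_Mac / (1 + y) = 7.32642 / 1.015 = 7.21815 years.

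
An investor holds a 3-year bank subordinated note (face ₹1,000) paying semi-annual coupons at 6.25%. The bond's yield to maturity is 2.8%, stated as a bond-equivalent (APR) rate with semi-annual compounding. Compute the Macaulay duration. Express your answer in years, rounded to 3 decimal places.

Periodic yield y = 0.014. Discount each cash flow and weight by its period:
  t   CF        PV=CF/(1+0.014)^t    t·PV
  1        31.25        30.8185        30.8185
  2        31.25        30.3930        60.7861
  3        31.25        29.9734        89.9202
  4        31.25        29.5596       118.2383
  5        31.25        29.1515       145.7573
  6     1,031.25       948.7160     5,692.2961
  Σ                  1,098.6120     6,137.8165
Price P = Σ PV = 1,098.6120.
Macaulay duration = Σ(t·PV) / P = 6,137.8165 / 1,098.6120 = 5.58688 half-year periods.
In years: 5.58688 / 2 = 2.79344 years.

2.793 years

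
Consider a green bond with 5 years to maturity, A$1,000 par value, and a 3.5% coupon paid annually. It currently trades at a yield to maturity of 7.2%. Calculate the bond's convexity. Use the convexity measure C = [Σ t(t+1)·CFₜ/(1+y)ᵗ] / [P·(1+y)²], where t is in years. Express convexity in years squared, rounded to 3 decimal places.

23.624

With y = 0.072:
  t   CF        PV=CF/(1+0.072)^t    t·PV        t(t+1)·PV
  1        35.00        32.6493        32.6493          65.2985
  2        35.00        30.4564        60.9128         182.7384
  3        35.00        28.4108        85.2324         340.9298
  4        35.00        26.5026       106.0105         530.0525
  5     1,035.00       731.0826     3,655.4128      21,932.4768
  Σ                    849.1016     3,940.2178      23,051.4959
P = 849.1016.
Convexity = Σ t(t+1)·PV / [P·(1+y)²] = 23,051.4959 / (849.1016 × 1.149184) = 23.62381.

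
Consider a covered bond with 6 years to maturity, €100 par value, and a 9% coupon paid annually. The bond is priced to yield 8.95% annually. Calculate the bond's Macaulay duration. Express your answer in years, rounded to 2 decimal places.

4.89 years

Periodic yield y = 0.0895. Discount each cash flow and weight by its year:
  t   CF        PV=CF/(1+0.0895)^t    t·PV
  1         9.00         8.2607         8.2607
  2         9.00         7.5821        15.1641
  3         9.00         6.9592        20.8777
  4         9.00         6.3875        25.5502
  5         9.00         5.8628        29.3141
  6       109.00        65.1723       391.0338
  Σ                    100.2246       490.2006
Price P = Σ PV = 100.2246.
Macaulay duration = Σ(t·PV) / P = 490.2006 / 100.2246 = 4.89102 years.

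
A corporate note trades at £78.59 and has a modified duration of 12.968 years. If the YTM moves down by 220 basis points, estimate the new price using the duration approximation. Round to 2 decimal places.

Duration approximation: ΔP/P ≈ -D_mod · Δy = -12.968 × (-0.022) = +0.285296.
New price ≈ 78.59 × (1 + 0.285296) = 101.01141264.

£101.01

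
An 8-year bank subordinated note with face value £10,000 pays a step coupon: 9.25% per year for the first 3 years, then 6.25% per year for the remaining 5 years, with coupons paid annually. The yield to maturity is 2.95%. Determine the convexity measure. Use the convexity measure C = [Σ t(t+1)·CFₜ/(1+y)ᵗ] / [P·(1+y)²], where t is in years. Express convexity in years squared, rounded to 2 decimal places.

50.25

With y = 0.0295:
  t   CF        PV=CF/(1+0.0295)^t    t·PV        t(t+1)·PV
  1       925.00       898.4944       898.4944       1,796.9888
  2       925.00       872.7483     1,745.4967       5,236.4900
  3       925.00       847.7400     2,543.2200      10,172.8801
  4       625.00       556.3840     2,225.5359      11,127.6795
  5       625.00       540.4410     2,702.2048      16,213.2290
  6       625.00       524.9548     3,149.7288      22,048.1016
  7       625.00       509.9124     3,569.3867      28,555.0936
  8    10,625.00     8,420.1171    67,360.9368     606,248.4308
  Σ                 13,170.7920    84,195.0041     701,398.8935
P = 13,170.7920.
Convexity = Σ t(t+1)·PV / [P·(1+y)²] = 701,398.8935 / (13,170.7920 × 1.059870) = 50.24588.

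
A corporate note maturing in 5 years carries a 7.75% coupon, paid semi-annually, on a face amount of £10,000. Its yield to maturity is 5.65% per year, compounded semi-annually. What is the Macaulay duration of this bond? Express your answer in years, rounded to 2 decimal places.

Periodic yield y = 0.02825. Discount each cash flow and weight by its period:
  t   CF        PV=CF/(1+0.02825)^t    t·PV
  1       387.50       376.8539       376.8539
  2       387.50       366.5002       733.0005
  3       387.50       356.4311     1,069.2932
  4       387.50       346.6385     1,386.5541
  5       387.50       337.1150     1,685.5752
  6       387.50       327.8532     1,967.1191
  7       387.50       318.8458     2,231.9205
  8       387.50       310.0859     2,480.6869
  9       387.50       301.5666     2,714.0994
  10   10,387.50     7,861.8337    78,618.3374
  Σ                 10,903.7239    93,263.4401
Price P = Σ PV = 10,903.7239.
Macaulay duration = Σ(t·PV) / P = 93,263.4401 / 10,903.7239 = 8.55336 half-year periods.
In years: 8.55336 / 2 = 4.27668 years.

4.28 years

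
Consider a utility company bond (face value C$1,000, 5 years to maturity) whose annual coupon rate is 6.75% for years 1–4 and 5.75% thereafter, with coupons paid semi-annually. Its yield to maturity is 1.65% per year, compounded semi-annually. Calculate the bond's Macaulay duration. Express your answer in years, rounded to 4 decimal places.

Periodic yield y = 0.00825. Discount each cash flow and weight by its period:
  t   CF        PV=CF/(1+0.00825)^t    t·PV
  1        33.75        33.4738        33.4738
  2        33.75        33.1999        66.3999
  3        33.75        32.9283        98.7848
  4        33.75        32.6588       130.6354
  5        33.75        32.3916       161.9581
  6        33.75        32.1266       192.7594
  7        33.75        31.8637       223.0459
  8        33.75        31.6030       252.8238
  9        28.75        26.7008       240.3069
  10    1,028.75       947.6054     9,476.0543
  Σ                  1,234.5520    10,876.2424
Price P = Σ PV = 1,234.5520.
Macaulay duration = Σ(t·PV) / P = 10,876.2424 / 1,234.5520 = 8.80987 half-year periods.
In years: 8.80987 / 2 = 4.40493 years.

4.4049 years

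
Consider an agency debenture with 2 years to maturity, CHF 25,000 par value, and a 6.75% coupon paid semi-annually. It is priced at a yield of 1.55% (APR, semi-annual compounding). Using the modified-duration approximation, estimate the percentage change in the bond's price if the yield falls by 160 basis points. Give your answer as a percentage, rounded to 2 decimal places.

+3.03%

Periodic yield y = 0.00775. Modified duration first:
  t   CF        PV=CF/(1+0.00775)^t    t·PV
  1       843.75       837.2612       837.2612
  2       843.75       830.8224     1,661.6447
  3       843.75       824.4330     2,473.2990
  4    25,843.75    25,057.8788   100,231.5151
  Σ                 27,550.3954   105,203.7200
P = 27,550.3954; D_Mac = 3.81859 half-year periods = 1.90930 yrs; D_mod = 1.90930/(1+0.00775) = 1.89461 yrs.
ΔP/P ≈ -D_mod · Δy = -1.89461 × (-0.016) = +0.030314 = +3.0314%.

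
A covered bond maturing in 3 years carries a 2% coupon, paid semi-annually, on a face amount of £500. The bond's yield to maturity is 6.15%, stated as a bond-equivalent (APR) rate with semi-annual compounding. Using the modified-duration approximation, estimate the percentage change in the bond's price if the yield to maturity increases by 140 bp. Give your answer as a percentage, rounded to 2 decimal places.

-3.97%

Periodic yield y = 0.03075. Modified duration first:
  t   CF        PV=CF/(1+0.03075)^t    t·PV
  1         5.00         4.8508         4.8508
  2         5.00         4.7061         9.4122
  3         5.00         4.5657        13.6972
  4         5.00         4.4295        17.7181
  5         5.00         4.2974        21.4869
  6       505.00       421.0865     2,526.5190
  Σ                    443.9361     2,593.6842
P = 443.9361; D_Mac = 5.84247 half-year periods = 2.92124 yrs; D_mod = 2.92124/(1+0.03075) = 2.83409 yrs.
ΔP/P ≈ -D_mod · Δy = -2.83409 × (+0.014) = -0.039677 = -3.9677%.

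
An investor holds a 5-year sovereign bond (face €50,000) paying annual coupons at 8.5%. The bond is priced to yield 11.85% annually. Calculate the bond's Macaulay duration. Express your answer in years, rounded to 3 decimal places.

4.222 years

Periodic yield y = 0.1185. Discount each cash flow and weight by its year:
  t   CF        PV=CF/(1+0.1185)^t    t·PV
  1     4,250.00     3,799.7318     3,799.7318
  2     4,250.00     3,397.1674     6,794.3349
  3     4,250.00     3,037.2530     9,111.7589
  4     4,250.00     2,715.4698    10,861.8792
  5    54,250.00    30,989.8733   154,949.3664
  Σ                 43,939.4953   185,517.0711
Price P = Σ PV = 43,939.4953.
Macaulay duration = Σ(t·PV) / P = 185,517.0711 / 43,939.4953 = 4.22210 years.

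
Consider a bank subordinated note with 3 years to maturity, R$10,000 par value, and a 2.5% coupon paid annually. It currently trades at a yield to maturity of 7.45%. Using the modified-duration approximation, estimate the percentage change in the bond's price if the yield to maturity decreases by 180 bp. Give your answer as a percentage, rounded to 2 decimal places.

+4.89%

Periodic yield y = 0.0745. Modified duration first:
  t   CF        PV=CF/(1+0.0745)^t    t·PV
  1       250.00       232.6664       232.6664
  2       250.00       216.5345       433.0691
  3    10,250.00     8,262.3694    24,787.1081
  Σ                  8,711.5703    25,452.8435
P = 8,711.5703; D_Mac = 2.92173 yrs; D_mod = 2.92173/(1+0.0745) = 2.71915 yrs.
ΔP/P ≈ -D_mod · Δy = -2.71915 × (-0.018) = +0.048945 = +4.8945%.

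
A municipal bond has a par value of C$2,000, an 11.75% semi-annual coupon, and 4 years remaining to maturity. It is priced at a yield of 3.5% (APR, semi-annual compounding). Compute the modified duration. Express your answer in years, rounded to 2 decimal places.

3.34 years

Periodic yield y = 0.0175. First find Macaulay duration:
  t   CF        PV=CF/(1+0.0175)^t    t·PV
  1       117.50       115.4791       115.4791
  2       117.50       113.4930       226.9860
  3       117.50       111.5410       334.6231
  4       117.50       109.6226       438.4905
  5       117.50       107.7372       538.6861
  6       117.50       105.8842       635.3055
  7       117.50       104.0631       728.4420
  8     2,117.50     1,843.0965    14,744.7720
  Σ                  2,610.9169    17,762.7843
P = 2,610.9169; Macaulay duration = 17,762.7843 / 2,610.9169 = 6.80327 half-year periods = 3.40164 years.
Modified duration = D_Mac / (1 + y) = 3.40164 / 1.0175 = 3.34313 years.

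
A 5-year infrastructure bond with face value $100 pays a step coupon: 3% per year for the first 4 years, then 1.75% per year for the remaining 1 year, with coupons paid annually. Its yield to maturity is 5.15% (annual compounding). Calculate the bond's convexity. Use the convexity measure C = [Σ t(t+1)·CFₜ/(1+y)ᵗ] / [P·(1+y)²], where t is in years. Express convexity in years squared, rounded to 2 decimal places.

24.96

With y = 0.0515:
  t   CF        PV=CF/(1+0.0515)^t    t·PV        t(t+1)·PV
  1         3.00         2.8531         2.8531           5.7061
  2         3.00         2.7133         5.4267          16.2800
  3         3.00         2.5804         7.7413          30.9653
  4         3.00         2.4541         9.8162          49.0811
  5       101.75        79.1568       395.7838       2,374.7029
  Σ                     89.7577       421.6211       2,476.7354
P = 89.7577.
Convexity = Σ t(t+1)·PV / [P·(1+y)²] = 2,476.7354 / (89.7577 × 1.105652) = 24.95684.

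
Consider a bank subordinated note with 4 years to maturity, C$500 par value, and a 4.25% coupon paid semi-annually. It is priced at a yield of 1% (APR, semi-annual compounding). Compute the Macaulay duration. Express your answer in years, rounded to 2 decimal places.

3.74 years

Periodic yield y = 0.005. Discount each cash flow and weight by its period:
  t   CF        PV=CF/(1+0.005)^t    t·PV
  1       10.625        10.5721        10.5721
  2       10.625        10.5195        21.0391
  3       10.625        10.4672        31.4016
  4       10.625        10.4151        41.6605
  5       10.625        10.3633        51.8166
  6       10.625        10.3118        61.8705
  7       10.625        10.2605        71.8232
  8      510.625       490.6520     3,925.2161
  Σ                    563.5615     4,215.3997
Price P = Σ PV = 563.5615.
Macaulay duration = Σ(t·PV) / P = 4,215.3997 / 563.5615 = 7.47993 half-year periods.
In years: 7.47993 / 2 = 3.73996 years.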